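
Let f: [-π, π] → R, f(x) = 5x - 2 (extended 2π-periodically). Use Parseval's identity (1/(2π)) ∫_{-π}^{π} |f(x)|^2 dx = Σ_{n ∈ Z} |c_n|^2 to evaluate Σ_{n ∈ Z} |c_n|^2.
Σ |c_n|^2 = 25π^2/3 + 4

Expand and integrate term by term over [-π, π]:
  ∫ (5x)^2 dx = 25·(2π^3/3); ∫ 2·5·(-2)·x dx = 0 (odd integrand); ∫ (-2)^2 dx = 4·2π.
So (1/(2π)) ∫_{-π}^{π} (5x - 2)^2 dx = 25π^2/3 + 4 = 25π^2/3 + 4.
Parseval ⇒ Σ |c_n|^2 = 25π^2/3 + 4.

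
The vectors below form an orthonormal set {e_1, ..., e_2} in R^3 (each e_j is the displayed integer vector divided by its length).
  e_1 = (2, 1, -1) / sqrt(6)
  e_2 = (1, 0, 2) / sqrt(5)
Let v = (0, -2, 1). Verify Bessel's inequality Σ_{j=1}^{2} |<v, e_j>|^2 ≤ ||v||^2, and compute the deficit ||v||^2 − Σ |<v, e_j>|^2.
Σ |<v, e_j>|^2 = 23/10; ||v||^2 = 5; deficit = 27/10

Write each e_j = u_j / sqrt(<u_j, u_j>) where u_j is the displayed integer vector. Then <v, e_j> = <v, u_j> / sqrt(<u_j, u_j>), so |<v, e_j>|^2 = <v, u_j>^2 / <u_j, u_j>.
Coefficients: <v, e_1> = -3/sqrt(6), <v, e_2> = 2/sqrt(5).
Square and sum: Σ |<v, e_j>|^2 = 23/10.
Compute ||v||^2 = v·v = 5.
Deficit = 5 − 23/10 = 27/10 ≥ 0, confirming Bessel's inequality. (The deficit equals ||v − Σ <v,e_j> e_j||^2, the squared distance from v to span{e_j}.)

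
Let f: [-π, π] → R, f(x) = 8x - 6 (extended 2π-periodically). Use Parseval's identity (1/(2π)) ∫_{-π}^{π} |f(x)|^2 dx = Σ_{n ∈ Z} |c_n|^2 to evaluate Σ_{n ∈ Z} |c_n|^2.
Σ |c_n|^2 = 64π^2/3 + 36

Expand and integrate term by term over [-π, π]:
  ∫ (8x)^2 dx = 64·(2π^3/3); ∫ 2·8·(-6)·x dx = 0 (odd integrand); ∫ (-6)^2 dx = 36·2π.
So (1/(2π)) ∫_{-π}^{π} (8x - 6)^2 dx = 64π^2/3 + 36 = 64π^2/3 + 36.
Parseval ⇒ Σ |c_n|^2 = 64π^2/3 + 36.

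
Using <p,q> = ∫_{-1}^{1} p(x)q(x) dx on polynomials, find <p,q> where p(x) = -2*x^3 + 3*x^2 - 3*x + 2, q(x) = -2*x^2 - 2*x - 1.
<p,q> = -82/15

Expand the product: p(x)·q(x) = 4*x^5 - 2*x^4 + 2*x^3 - x^2 - x - 2.
∫_{-1}^{1} of each monomial x^k gives [2/(k+1) if k even, 0 if k odd]. Integrating term-by-term (or equivalently evaluating the antiderivative F(x) = 2*x^6/3 - 2*x^5/5 + x^4/2 - x^3/3 - x^2/2 - 2*x at the endpoints):
  F(1) − F(−1) = -31/15 − (17/5) = -82/15.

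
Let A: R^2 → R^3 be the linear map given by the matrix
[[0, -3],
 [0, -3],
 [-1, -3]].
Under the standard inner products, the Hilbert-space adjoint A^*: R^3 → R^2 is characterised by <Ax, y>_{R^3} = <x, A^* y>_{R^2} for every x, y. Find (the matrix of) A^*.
A^* = A^T =
[[0, 0, -1],
 [-3, -3, -3]]

For real matrices with standard dot products, the defining identity <Ax, y> = <x, A^* y> gives (Ax)^T y = x^T (A^*) y, i.e. x^T A^T y = x^T (A^*) y. Since this holds for all x, y, we must have A^* = A^T. Therefore
A^* =
[[0, 0, -1],
 [-3, -3, -3]].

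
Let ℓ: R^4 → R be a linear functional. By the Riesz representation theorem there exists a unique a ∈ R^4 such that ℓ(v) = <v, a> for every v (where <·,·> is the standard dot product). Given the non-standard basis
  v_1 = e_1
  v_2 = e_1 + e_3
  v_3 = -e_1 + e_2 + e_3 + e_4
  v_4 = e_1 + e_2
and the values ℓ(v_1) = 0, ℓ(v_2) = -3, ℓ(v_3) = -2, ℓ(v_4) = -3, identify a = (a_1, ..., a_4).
a = (0, -3, -3, 4)

Write a = (a_1, ..., a_4) in the standard basis. For each basis vector v_i, ℓ(v_i) = <v_i, a> is a linear equation in the a_j's. Collect the n equations into a matrix system V a = ℓ, where row i of V is v_i (expressed in the standard basis). Since V is invertible (lower-triangular with 1s on the diagonal, up to permutation), solve by back-substitution:
  V =
[[1, 0, 0, 0],
 [1, 0, 1, 0],
 [-1, 1, 1, 1],
 [1, 1, 0, 0]]
  V a = (0, -3, -2, -3)
Solving gives a = (0, -3, -3, 4).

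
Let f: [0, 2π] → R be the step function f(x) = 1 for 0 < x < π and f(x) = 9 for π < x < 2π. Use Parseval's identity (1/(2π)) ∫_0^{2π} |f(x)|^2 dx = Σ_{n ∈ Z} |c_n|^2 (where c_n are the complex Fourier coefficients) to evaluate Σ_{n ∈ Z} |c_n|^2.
Σ |c_n|^2 = 41

Parseval equates the L^2 energy of f (normalised by 1/(2π)) with the ℓ^2 sum of its Fourier coefficients: (1/(2π)) ∫_0^{2π} |f|^2 = Σ |c_n|^2.
Compute the left side: (1/(2π)) [∫_0^π 1^2 dx + ∫_π^{2π} 9^2 dx] = (1/(2π)) · (1π + 81π) = (1 + 81)/2 = 41.
So Σ_{n ∈ Z} |c_n|^2 = 41.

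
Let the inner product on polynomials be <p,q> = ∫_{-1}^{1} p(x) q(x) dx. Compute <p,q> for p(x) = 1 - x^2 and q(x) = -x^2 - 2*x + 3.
<p,q> = 56/15

Expand the product: p(x)·q(x) = x^4 + 2*x^3 - 4*x^2 - 2*x + 3.
∫_{-1}^{1} of each monomial x^k gives [2/(k+1) if k even, 0 if k odd]. Integrating term-by-term (or equivalently evaluating the antiderivative F(x) = x^5/5 + x^4/2 - 4*x^3/3 - x^2 + 3*x at the endpoints):
  F(1) − F(−1) = 41/30 − (-71/30) = 56/15.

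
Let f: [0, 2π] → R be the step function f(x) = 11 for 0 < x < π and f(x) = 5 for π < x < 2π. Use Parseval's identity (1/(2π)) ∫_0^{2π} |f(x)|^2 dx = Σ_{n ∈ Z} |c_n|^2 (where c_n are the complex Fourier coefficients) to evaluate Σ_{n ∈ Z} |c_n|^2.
Σ |c_n|^2 = 73

Parseval equates the L^2 energy of f (normalised by 1/(2π)) with the ℓ^2 sum of its Fourier coefficients: (1/(2π)) ∫_0^{2π} |f|^2 = Σ |c_n|^2.
Compute the left side: (1/(2π)) [∫_0^π 11^2 dx + ∫_π^{2π} 5^2 dx] = (1/(2π)) · (121π + 25π) = (121 + 25)/2 = 73.
So Σ_{n ∈ Z} |c_n|^2 = 73.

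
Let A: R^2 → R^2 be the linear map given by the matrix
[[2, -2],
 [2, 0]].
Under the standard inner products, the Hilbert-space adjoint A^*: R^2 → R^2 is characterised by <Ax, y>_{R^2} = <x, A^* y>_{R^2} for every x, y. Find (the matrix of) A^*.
A^* = A^T =
[[2, 2],
 [-2, 0]]

For real matrices with standard dot products, the defining identity <Ax, y> = <x, A^* y> gives (Ax)^T y = x^T (A^*) y, i.e. x^T A^T y = x^T (A^*) y. Since this holds for all x, y, we must have A^* = A^T. Therefore
A^* =
[[2, 2],
 [-2, 0]].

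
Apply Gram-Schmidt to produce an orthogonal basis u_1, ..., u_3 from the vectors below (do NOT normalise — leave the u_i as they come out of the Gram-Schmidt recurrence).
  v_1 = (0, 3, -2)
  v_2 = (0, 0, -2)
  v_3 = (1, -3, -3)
Orthogonal basis:
  u_1 = (0, 3, -2)
  u_2 = (0, -12/13, -18/13)
  u_3 = (1, 0, 0)

Apply the Gram-Schmidt recurrence
  u_1 = v_1
  u_i = v_i − Σ_{j<i} ((v_i · u_j) / (u_j · u_j)) · u_j.

Step by step this gives:
  u_1 = (0, 3, -2)
  u_2 = (0, -12/13, -18/13)
  u_3 = (1, 0, 0)

Orthogonality check:
  u_2 · u_1 = 0 (should be 0)
  u_3 · u_1 = 0 (should be 0)
  u_3 · u_2 = 0 (should be 0)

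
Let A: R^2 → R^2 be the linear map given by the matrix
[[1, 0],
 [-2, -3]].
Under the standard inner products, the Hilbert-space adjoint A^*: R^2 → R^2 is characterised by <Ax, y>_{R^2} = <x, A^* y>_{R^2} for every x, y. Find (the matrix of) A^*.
A^* = A^T =
[[1, -2],
 [0, -3]]

For real matrices with standard dot products, the defining identity <Ax, y> = <x, A^* y> gives (Ax)^T y = x^T (A^*) y, i.e. x^T A^T y = x^T (A^*) y. Since this holds for all x, y, we must have A^* = A^T. Therefore
A^* =
[[1, -2],
 [0, -3]].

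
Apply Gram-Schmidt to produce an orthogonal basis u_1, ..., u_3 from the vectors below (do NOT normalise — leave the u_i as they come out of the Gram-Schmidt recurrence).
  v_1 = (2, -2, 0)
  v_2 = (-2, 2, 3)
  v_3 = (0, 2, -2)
Orthogonal basis:
  u_1 = (2, -2, 0)
  u_2 = (0, 0, 3)
  u_3 = (1, 1, 0)

Apply the Gram-Schmidt recurrence
  u_1 = v_1
  u_i = v_i − Σ_{j<i} ((v_i · u_j) / (u_j · u_j)) · u_j.

Step by step this gives:
  u_1 = (2, -2, 0)
  u_2 = (0, 0, 3)
  u_3 = (1, 1, 0)

Orthogonality check:
  u_2 · u_1 = 0 (should be 0)
  u_3 · u_1 = 0 (should be 0)
  u_3 · u_2 = 0 (should be 0)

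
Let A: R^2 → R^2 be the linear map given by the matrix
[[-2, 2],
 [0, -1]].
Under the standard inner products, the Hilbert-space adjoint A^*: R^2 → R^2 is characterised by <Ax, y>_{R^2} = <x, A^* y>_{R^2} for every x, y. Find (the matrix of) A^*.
A^* = A^T =
[[-2, 0],
 [2, -1]]

For real matrices with standard dot products, the defining identity <Ax, y> = <x, A^* y> gives (Ax)^T y = x^T (A^*) y, i.e. x^T A^T y = x^T (A^*) y. Since this holds for all x, y, we must have A^* = A^T. Therefore
A^* =
[[-2, 0],
 [2, -1]].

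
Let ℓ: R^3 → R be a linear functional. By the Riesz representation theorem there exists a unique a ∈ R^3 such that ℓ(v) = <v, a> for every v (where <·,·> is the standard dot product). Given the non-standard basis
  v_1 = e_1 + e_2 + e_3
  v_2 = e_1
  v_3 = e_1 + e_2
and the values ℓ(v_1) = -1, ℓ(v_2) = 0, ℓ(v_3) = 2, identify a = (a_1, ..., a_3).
a = (0, 2, -3)

Write a = (a_1, ..., a_3) in the standard basis. For each basis vector v_i, ℓ(v_i) = <v_i, a> is a linear equation in the a_j's. Collect the n equations into a matrix system V a = ℓ, where row i of V is v_i (expressed in the standard basis). Since V is invertible (lower-triangular with 1s on the diagonal, up to permutation), solve by back-substitution:
  V =
[[1, 1, 1],
 [1, 0, 0],
 [1, 1, 0]]
  V a = (-1, 0, 2)
Solving gives a = (0, 2, -3).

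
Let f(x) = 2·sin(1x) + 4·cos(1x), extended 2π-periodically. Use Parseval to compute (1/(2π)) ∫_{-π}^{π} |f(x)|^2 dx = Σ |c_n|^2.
Σ |c_n|^2 = 10

Expand |f|^2 and use orthogonality of {sin(nx), cos(mx)} on [-π, π]:
  ∫_{-π}^{π} sin(nx)^2 dx = π, ∫ cos(mx)^2 dx = π, and cross terms integrate to 0.
So ∫_{-π}^{π} f(x)^2 dx = 2^2 · π + 4^2 · π = (4 + 16)π.
Divide by 2π: (4 + 16)/2 = 10.
By Parseval, this equals Σ |c_n|^2.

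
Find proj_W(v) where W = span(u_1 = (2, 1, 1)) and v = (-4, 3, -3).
proj_W(v) = (-8/3, -4/3, -4/3)

Set up U = [u_1 | ... | u_1] ∈ R^(3×1). The projector onto W = col(U) is P = U (U^T U)^(-1) U^T.
Compute U^T U =
  [6],
and U^T v = (-8).
Solve U^T U · c = U^T v for the coefficients: c = (-4/3). The projection is proj_W(v) = U c.
Check: (v - proj_W(v)) · u_1 = 0  (should be 0).
Result: proj_W(v) = (-8/3, -4/3, -4/3).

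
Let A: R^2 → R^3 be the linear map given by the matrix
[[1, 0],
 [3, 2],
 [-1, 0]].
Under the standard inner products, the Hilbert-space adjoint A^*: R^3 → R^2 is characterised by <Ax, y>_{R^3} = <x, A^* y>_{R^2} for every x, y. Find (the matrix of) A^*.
A^* = A^T =
[[1, 3, -1],
 [0, 2, 0]]

For real matrices with standard dot products, the defining identity <Ax, y> = <x, A^* y> gives (Ax)^T y = x^T (A^*) y, i.e. x^T A^T y = x^T (A^*) y. Since this holds for all x, y, we must have A^* = A^T. Therefore
A^* =
[[1, 3, -1],
 [0, 2, 0]].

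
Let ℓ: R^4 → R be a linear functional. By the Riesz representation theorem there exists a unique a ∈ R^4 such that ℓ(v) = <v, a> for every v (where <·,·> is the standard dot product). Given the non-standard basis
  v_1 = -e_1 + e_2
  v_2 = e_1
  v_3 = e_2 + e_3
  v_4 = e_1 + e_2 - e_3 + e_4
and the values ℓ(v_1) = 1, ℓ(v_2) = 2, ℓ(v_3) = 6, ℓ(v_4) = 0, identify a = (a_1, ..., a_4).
a = (2, 3, 3, -2)

Write a = (a_1, ..., a_4) in the standard basis. For each basis vector v_i, ℓ(v_i) = <v_i, a> is a linear equation in the a_j's. Collect the n equations into a matrix system V a = ℓ, where row i of V is v_i (expressed in the standard basis). Since V is invertible (lower-triangular with 1s on the diagonal, up to permutation), solve by back-substitution:
  V =
[[-1, 1, 0, 0],
 [1, 0, 0, 0],
 [0, 1, 1, 0],
 [1, 1, -1, 1]]
  V a = (1, 2, 6, 0)
Solving gives a = (2, 3, 3, -2).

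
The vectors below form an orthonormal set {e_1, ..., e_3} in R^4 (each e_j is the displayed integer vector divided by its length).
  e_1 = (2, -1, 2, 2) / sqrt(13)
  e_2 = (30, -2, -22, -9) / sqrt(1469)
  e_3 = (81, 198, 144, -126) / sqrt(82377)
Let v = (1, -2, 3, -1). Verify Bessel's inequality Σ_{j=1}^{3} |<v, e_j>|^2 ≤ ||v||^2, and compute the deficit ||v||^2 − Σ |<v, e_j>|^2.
Σ |<v, e_j>|^2 = 6; ||v||^2 = 15; deficit = 9

Write each e_j = u_j / sqrt(<u_j, u_j>) where u_j is the displayed integer vector. Then <v, e_j> = <v, u_j> / sqrt(<u_j, u_j>), so |<v, e_j>|^2 = <v, u_j>^2 / <u_j, u_j>.
Coefficients: <v, e_1> = 8/sqrt(13), <v, e_2> = -23/sqrt(1469), <v, e_3> = 243/sqrt(82377).
Square and sum: Σ |<v, e_j>|^2 = 6.
Compute ||v||^2 = v·v = 15.
Deficit = 15 − 6 = 9 ≥ 0, confirming Bessel's inequality. (The deficit equals ||v − Σ <v,e_j> e_j||^2, the squared distance from v to span{e_j}.)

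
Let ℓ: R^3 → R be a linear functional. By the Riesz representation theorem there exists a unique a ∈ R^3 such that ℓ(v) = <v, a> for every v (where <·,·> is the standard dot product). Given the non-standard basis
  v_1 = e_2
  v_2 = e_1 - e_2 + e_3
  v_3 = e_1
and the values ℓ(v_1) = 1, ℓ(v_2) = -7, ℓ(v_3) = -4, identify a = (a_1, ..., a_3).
a = (-4, 1, -2)

Write a = (a_1, ..., a_3) in the standard basis. For each basis vector v_i, ℓ(v_i) = <v_i, a> is a linear equation in the a_j's. Collect the n equations into a matrix system V a = ℓ, where row i of V is v_i (expressed in the standard basis). Since V is invertible (lower-triangular with 1s on the diagonal, up to permutation), solve by back-substitution:
  V =
[[0, 1, 0],
 [1, -1, 1],
 [1, 0, 0]]
  V a = (1, -7, -4)
Solving gives a = (-4, 1, -2).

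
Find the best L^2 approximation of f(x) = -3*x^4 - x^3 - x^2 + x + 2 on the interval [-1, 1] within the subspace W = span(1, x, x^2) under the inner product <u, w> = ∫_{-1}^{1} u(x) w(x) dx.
g(x) = -25*x^2/7 + 2*x/5 + 79/35

The best approximation g ∈ W is the orthogonal projection of f onto W. Writing g = a_0 + a_1 x + a_2 x^2, the coefficients solve the normal equations G · a = b where
  G_{ij} = <φ_i, φ_j> and b_i = <f, φ_i>, with φ_0 = 1, φ_1 = x, φ_2 = x^2.
G =
  [2, 0, 2/3]
  [0, 2/3, 0]
  [2/3, 0, 2/5],
b = (32/15, 4/15, 8/105).
Solving gives a_0 = 79/35, a_1 = 2/5, a_2 = -25/7, so
  g(x) = -25*x^2/7 + 2*x/5 + 79/35.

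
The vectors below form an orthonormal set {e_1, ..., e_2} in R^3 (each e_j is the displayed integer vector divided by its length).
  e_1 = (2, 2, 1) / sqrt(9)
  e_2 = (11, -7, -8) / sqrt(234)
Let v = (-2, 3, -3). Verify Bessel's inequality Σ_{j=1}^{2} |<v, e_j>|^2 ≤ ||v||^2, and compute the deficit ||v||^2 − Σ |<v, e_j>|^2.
Σ |<v, e_j>|^2 = 43/26; ||v||^2 = 22; deficit = 529/26

Write each e_j = u_j / sqrt(<u_j, u_j>) where u_j is the displayed integer vector. Then <v, e_j> = <v, u_j> / sqrt(<u_j, u_j>), so |<v, e_j>|^2 = <v, u_j>^2 / <u_j, u_j>.
Coefficients: <v, e_1> = -1/sqrt(9), <v, e_2> = -19/sqrt(234).
Square and sum: Σ |<v, e_j>|^2 = 43/26.
Compute ||v||^2 = v·v = 22.
Deficit = 22 − 43/26 = 529/26 ≥ 0, confirming Bessel's inequality. (The deficit equals ||v − Σ <v,e_j> e_j||^2, the squared distance from v to span{e_j}.)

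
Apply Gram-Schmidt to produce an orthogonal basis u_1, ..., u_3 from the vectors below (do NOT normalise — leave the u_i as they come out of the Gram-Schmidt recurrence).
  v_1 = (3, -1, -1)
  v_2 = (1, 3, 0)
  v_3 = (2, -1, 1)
Orthogonal basis:
  u_1 = (3, -1, -1)
  u_2 = (1, 3, 0)
  u_3 = (51/110, -17/110, 17/11)

Apply the Gram-Schmidt recurrence
  u_1 = v_1
  u_i = v_i − Σ_{j<i} ((v_i · u_j) / (u_j · u_j)) · u_j.

Step by step this gives:
  u_1 = (3, -1, -1)
  u_2 = (1, 3, 0)
  u_3 = (51/110, -17/110, 17/11)

Orthogonality check:
  u_2 · u_1 = 0 (should be 0)
  u_3 · u_1 = 0 (should be 0)
  u_3 · u_2 = 0 (should be 0)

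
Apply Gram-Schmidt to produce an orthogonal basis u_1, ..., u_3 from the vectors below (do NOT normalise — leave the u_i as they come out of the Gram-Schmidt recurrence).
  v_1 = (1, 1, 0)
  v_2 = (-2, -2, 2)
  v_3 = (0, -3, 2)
Orthogonal basis:
  u_1 = (1, 1, 0)
  u_2 = (0, 0, 2)
  u_3 = (3/2, -3/2, 0)

Apply the Gram-Schmidt recurrence
  u_1 = v_1
  u_i = v_i − Σ_{j<i} ((v_i · u_j) / (u_j · u_j)) · u_j.

Step by step this gives:
  u_1 = (1, 1, 0)
  u_2 = (0, 0, 2)
  u_3 = (3/2, -3/2, 0)

Orthogonality check:
  u_2 · u_1 = 0 (should be 0)
  u_3 · u_1 = 0 (should be 0)
  u_3 · u_2 = 0 (should be 0)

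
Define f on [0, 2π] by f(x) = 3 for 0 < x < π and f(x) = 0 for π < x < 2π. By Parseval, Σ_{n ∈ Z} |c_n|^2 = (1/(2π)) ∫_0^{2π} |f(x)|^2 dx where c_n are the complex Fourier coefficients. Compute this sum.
Σ |c_n|^2 = 9/2

Parseval equates the L^2 energy of f (normalised by 1/(2π)) with the ℓ^2 sum of its Fourier coefficients: (1/(2π)) ∫_0^{2π} |f|^2 = Σ |c_n|^2.
Compute the left side: (1/(2π)) [∫_0^π 3^2 dx + ∫_π^{2π} 0^2 dx] = (1/(2π)) · (9π + 0π) = (9 + 0)/2 = 9/2.
So Σ_{n ∈ Z} |c_n|^2 = 9/2.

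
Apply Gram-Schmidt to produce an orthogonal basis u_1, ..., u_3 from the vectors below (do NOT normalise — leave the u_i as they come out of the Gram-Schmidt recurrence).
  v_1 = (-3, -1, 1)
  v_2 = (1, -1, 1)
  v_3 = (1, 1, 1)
Orthogonal basis:
  u_1 = (-3, -1, 1)
  u_2 = (8/11, -12/11, 12/11)
  u_3 = (0, 1, 1)

Apply the Gram-Schmidt recurrence
  u_1 = v_1
  u_i = v_i − Σ_{j<i} ((v_i · u_j) / (u_j · u_j)) · u_j.

Step by step this gives:
  u_1 = (-3, -1, 1)
  u_2 = (8/11, -12/11, 12/11)
  u_3 = (0, 1, 1)

Orthogonality check:
  u_2 · u_1 = 0 (should be 0)
  u_3 · u_1 = 0 (should be 0)
  u_3 · u_2 = 0 (should be 0)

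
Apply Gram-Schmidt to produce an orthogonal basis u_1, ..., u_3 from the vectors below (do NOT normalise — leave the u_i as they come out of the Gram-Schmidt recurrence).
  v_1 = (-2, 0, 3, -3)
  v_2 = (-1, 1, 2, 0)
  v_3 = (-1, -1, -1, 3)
Orthogonal basis:
  u_1 = (-2, 0, 3, -3)
  u_2 = (-3/11, 1, 10/11, 12/11)
  u_3 = (-30/17, -26/17, -2/17, 18/17)

Apply the Gram-Schmidt recurrence
  u_1 = v_1
  u_i = v_i − Σ_{j<i} ((v_i · u_j) / (u_j · u_j)) · u_j.

Step by step this gives:
  u_1 = (-2, 0, 3, -3)
  u_2 = (-3/11, 1, 10/11, 12/11)
  u_3 = (-30/17, -26/17, -2/17, 18/17)

Orthogonality check:
  u_2 · u_1 = 0 (should be 0)
  u_3 · u_1 = 0 (should be 0)
  u_3 · u_2 = 0 (should be 0)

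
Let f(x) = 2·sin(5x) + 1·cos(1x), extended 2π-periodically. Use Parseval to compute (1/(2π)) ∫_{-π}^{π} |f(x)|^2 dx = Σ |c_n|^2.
Σ |c_n|^2 = 5/2

Expand |f|^2 and use orthogonality of {sin(nx), cos(mx)} on [-π, π]:
  ∫_{-π}^{π} sin(nx)^2 dx = π, ∫ cos(mx)^2 dx = π, and cross terms integrate to 0.
So ∫_{-π}^{π} f(x)^2 dx = 2^2 · π + 1^2 · π = (4 + 1)π.
Divide by 2π: (4 + 1)/2 = 5/2.
By Parseval, this equals Σ |c_n|^2.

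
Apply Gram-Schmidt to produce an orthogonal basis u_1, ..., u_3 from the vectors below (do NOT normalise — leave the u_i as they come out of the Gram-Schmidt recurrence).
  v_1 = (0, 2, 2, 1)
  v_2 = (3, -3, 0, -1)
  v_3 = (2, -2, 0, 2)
Orthogonal basis:
  u_1 = (0, 2, 2, 1)
  u_2 = (3, -13/9, 14/9, -2/9)
  u_3 = (8/61, -40/61, -32/61, 144/61)

Apply the Gram-Schmidt recurrence
  u_1 = v_1
  u_i = v_i − Σ_{j<i} ((v_i · u_j) / (u_j · u_j)) · u_j.

Step by step this gives:
  u_1 = (0, 2, 2, 1)
  u_2 = (3, -13/9, 14/9, -2/9)
  u_3 = (8/61, -40/61, -32/61, 144/61)

Orthogonality check:
  u_2 · u_1 = 0 (should be 0)
  u_3 · u_1 = 0 (should be 0)
  u_3 · u_2 = 0 (should be 0)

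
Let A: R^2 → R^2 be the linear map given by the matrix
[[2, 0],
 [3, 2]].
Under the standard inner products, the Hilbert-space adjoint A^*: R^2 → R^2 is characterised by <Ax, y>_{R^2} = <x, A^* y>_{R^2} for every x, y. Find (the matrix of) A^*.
A^* = A^T =
[[2, 3],
 [0, 2]]

For real matrices with standard dot products, the defining identity <Ax, y> = <x, A^* y> gives (Ax)^T y = x^T (A^*) y, i.e. x^T A^T y = x^T (A^*) y. Since this holds for all x, y, we must have A^* = A^T. Therefore
A^* =
[[2, 3],
 [0, 2]].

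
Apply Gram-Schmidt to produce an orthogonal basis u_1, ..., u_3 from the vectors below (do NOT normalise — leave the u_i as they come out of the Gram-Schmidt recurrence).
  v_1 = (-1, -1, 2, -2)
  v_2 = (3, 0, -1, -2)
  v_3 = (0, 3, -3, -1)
Orthogonal basis:
  u_1 = (-1, -1, 2, -2)
  u_2 = (29/10, -1/10, -4/5, -11/5)
  u_3 = (-222/139, 324/139, -188/139, -239/139)

Apply the Gram-Schmidt recurrence
  u_1 = v_1
  u_i = v_i − Σ_{j<i} ((v_i · u_j) / (u_j · u_j)) · u_j.

Step by step this gives:
  u_1 = (-1, -1, 2, -2)
  u_2 = (29/10, -1/10, -4/5, -11/5)
  u_3 = (-222/139, 324/139, -188/139, -239/139)

Orthogonality check:
  u_2 · u_1 = 0 (should be 0)
  u_3 · u_1 = 0 (should be 0)
  u_3 · u_2 = 0 (should be 0)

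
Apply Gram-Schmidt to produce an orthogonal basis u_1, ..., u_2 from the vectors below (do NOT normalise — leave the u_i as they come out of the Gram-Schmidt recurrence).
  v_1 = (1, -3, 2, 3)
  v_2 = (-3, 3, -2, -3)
Orthogonal basis:
  u_1 = (1, -3, 2, 3)
  u_2 = (-44/23, -6/23, 4/23, 6/23)

Apply the Gram-Schmidt recurrence
  u_1 = v_1
  u_i = v_i − Σ_{j<i} ((v_i · u_j) / (u_j · u_j)) · u_j.

Step by step this gives:
  u_1 = (1, -3, 2, 3)
  u_2 = (-44/23, -6/23, 4/23, 6/23)

Orthogonality check:
  u_2 · u_1 = 0 (should be 0)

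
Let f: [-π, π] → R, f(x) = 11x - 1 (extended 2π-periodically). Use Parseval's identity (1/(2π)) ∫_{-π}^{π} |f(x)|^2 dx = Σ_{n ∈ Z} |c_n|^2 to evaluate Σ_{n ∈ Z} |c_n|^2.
Σ |c_n|^2 = 121π^2/3 + 1

Expand and integrate term by term over [-π, π]:
  ∫ (11x)^2 dx = 121·(2π^3/3); ∫ 2·11·(-1)·x dx = 0 (odd integrand); ∫ (-1)^2 dx = 1·2π.
So (1/(2π)) ∫_{-π}^{π} (11x - 1)^2 dx = 121π^2/3 + 1 = 121π^2/3 + 1.
Parseval ⇒ Σ |c_n|^2 = 121π^2/3 + 1.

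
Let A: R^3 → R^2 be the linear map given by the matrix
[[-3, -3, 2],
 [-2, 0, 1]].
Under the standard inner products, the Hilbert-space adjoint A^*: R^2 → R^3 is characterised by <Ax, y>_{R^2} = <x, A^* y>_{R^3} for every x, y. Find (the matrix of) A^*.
A^* = A^T =
[[-3, -2],
 [-3, 0],
 [2, 1]]

For real matrices with standard dot products, the defining identity <Ax, y> = <x, A^* y> gives (Ax)^T y = x^T (A^*) y, i.e. x^T A^T y = x^T (A^*) y. Since this holds for all x, y, we must have A^* = A^T. Therefore
A^* =
[[-3, -2],
 [-3, 0],
 [2, 1]].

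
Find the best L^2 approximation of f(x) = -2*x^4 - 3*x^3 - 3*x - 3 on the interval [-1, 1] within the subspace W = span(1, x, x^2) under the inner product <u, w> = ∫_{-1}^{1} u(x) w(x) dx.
g(x) = -12*x^2/7 - 24*x/5 - 99/35

The best approximation g ∈ W is the orthogonal projection of f onto W. Writing g = a_0 + a_1 x + a_2 x^2, the coefficients solve the normal equations G · a = b where
  G_{ij} = <φ_i, φ_j> and b_i = <f, φ_i>, with φ_0 = 1, φ_1 = x, φ_2 = x^2.
G =
  [2, 0, 2/3]
  [0, 2/3, 0]
  [2/3, 0, 2/5],
b = (-34/5, -16/5, -18/7).
Solving gives a_0 = -99/35, a_1 = -24/5, a_2 = -12/7, so
  g(x) = -12*x^2/7 - 24*x/5 - 99/35.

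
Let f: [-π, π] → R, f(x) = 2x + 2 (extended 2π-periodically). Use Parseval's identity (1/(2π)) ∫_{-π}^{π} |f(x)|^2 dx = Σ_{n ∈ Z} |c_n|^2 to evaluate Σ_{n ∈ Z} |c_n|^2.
Σ |c_n|^2 = 4π^2/3 + 4

Expand and integrate term by term over [-π, π]:
  ∫ (2x)^2 dx = 4·(2π^3/3); ∫ 2·2·(2)·x dx = 0 (odd integrand); ∫ 2^2 dx = 4·2π.
So (1/(2π)) ∫_{-π}^{π} (2x + 2)^2 dx = 4π^2/3 + 4 = 4π^2/3 + 4.
Parseval ⇒ Σ |c_n|^2 = 4π^2/3 + 4.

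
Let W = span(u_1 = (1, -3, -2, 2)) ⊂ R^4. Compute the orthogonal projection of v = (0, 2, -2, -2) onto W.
proj_W(v) = (-1/3, 1, 2/3, -2/3)

Set up U = [u_1 | ... | u_1] ∈ R^(4×1). The projector onto W = col(U) is P = U (U^T U)^(-1) U^T.
Compute U^T U =
  [18],
and U^T v = (-6).
Solve U^T U · c = U^T v for the coefficients: c = (-1/3). The projection is proj_W(v) = U c.
Check: (v - proj_W(v)) · u_1 = 0  (should be 0).
Result: proj_W(v) = (-1/3, 1, 2/3, -2/3).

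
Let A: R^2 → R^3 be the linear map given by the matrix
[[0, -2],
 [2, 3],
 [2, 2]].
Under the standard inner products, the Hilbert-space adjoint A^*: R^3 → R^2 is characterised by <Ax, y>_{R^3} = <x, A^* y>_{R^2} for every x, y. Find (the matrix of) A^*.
A^* = A^T =
[[0, 2, 2],
 [-2, 3, 2]]

For real matrices with standard dot products, the defining identity <Ax, y> = <x, A^* y> gives (Ax)^T y = x^T (A^*) y, i.e. x^T A^T y = x^T (A^*) y. Since this holds for all x, y, we must have A^* = A^T. Therefore
A^* =
[[0, 2, 2],
 [-2, 3, 2]].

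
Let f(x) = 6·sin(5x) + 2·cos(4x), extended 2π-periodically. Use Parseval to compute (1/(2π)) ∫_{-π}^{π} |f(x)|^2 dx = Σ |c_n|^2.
Σ |c_n|^2 = 20

Expand |f|^2 and use orthogonality of {sin(nx), cos(mx)} on [-π, π]:
  ∫_{-π}^{π} sin(nx)^2 dx = π, ∫ cos(mx)^2 dx = π, and cross terms integrate to 0.
So ∫_{-π}^{π} f(x)^2 dx = 6^2 · π + 2^2 · π = (36 + 4)π.
Divide by 2π: (36 + 4)/2 = 20.
By Parseval, this equals Σ |c_n|^2.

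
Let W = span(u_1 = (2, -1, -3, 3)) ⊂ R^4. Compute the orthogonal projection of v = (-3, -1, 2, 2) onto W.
proj_W(v) = (-10/23, 5/23, 15/23, -15/23)

Set up U = [u_1 | ... | u_1] ∈ R^(4×1). The projector onto W = col(U) is P = U (U^T U)^(-1) U^T.
Compute U^T U =
  [23],
and U^T v = (-5).
Solve U^T U · c = U^T v for the coefficients: c = (-5/23). The projection is proj_W(v) = U c.
Check: (v - proj_W(v)) · u_1 = 0  (should be 0).
Result: proj_W(v) = (-10/23, 5/23, 15/23, -15/23).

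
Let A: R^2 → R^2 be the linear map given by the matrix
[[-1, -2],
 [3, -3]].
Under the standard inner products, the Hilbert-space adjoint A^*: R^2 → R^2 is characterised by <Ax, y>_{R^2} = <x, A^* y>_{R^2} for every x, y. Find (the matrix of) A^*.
A^* = A^T =
[[-1, 3],
 [-2, -3]]

For real matrices with standard dot products, the defining identity <Ax, y> = <x, A^* y> gives (Ax)^T y = x^T (A^*) y, i.e. x^T A^T y = x^T (A^*) y. Since this holds for all x, y, we must have A^* = A^T. Therefore
A^* =
[[-1, 3],
 [-2, -3]].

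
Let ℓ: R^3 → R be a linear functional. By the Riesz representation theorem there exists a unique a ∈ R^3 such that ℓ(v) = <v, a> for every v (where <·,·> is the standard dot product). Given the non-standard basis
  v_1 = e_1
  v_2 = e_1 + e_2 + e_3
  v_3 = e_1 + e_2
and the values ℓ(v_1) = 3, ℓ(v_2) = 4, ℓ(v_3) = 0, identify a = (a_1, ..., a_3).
a = (3, -3, 4)

Write a = (a_1, ..., a_3) in the standard basis. For each basis vector v_i, ℓ(v_i) = <v_i, a> is a linear equation in the a_j's. Collect the n equations into a matrix system V a = ℓ, where row i of V is v_i (expressed in the standard basis). Since V is invertible (lower-triangular with 1s on the diagonal, up to permutation), solve by back-substitution:
  V =
[[1, 0, 0],
 [1, 1, 1],
 [1, 1, 0]]
  V a = (3, 4, 0)
Solving gives a = (3, -3, 4).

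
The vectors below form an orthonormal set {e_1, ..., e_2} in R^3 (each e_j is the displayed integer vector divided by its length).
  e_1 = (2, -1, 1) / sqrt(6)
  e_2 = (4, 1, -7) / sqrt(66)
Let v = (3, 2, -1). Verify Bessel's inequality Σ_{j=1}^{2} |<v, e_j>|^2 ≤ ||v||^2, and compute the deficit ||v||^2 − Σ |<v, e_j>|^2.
Σ |<v, e_j>|^2 = 90/11; ||v||^2 = 14; deficit = 64/11

Write each e_j = u_j / sqrt(<u_j, u_j>) where u_j is the displayed integer vector. Then <v, e_j> = <v, u_j> / sqrt(<u_j, u_j>), so |<v, e_j>|^2 = <v, u_j>^2 / <u_j, u_j>.
Coefficients: <v, e_1> = 3/sqrt(6), <v, e_2> = 21/sqrt(66).
Square and sum: Σ |<v, e_j>|^2 = 90/11.
Compute ||v||^2 = v·v = 14.
Deficit = 14 − 90/11 = 64/11 ≥ 0, confirming Bessel's inequality. (The deficit equals ||v − Σ <v,e_j> e_j||^2, the squared distance from v to span{e_j}.)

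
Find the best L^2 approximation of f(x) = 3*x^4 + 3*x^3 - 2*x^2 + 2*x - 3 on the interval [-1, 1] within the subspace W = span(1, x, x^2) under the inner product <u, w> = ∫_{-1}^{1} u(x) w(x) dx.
g(x) = 4*x^2/7 + 19*x/5 - 114/35

The best approximation g ∈ W is the orthogonal projection of f onto W. Writing g = a_0 + a_1 x + a_2 x^2, the coefficients solve the normal equations G · a = b where
  G_{ij} = <φ_i, φ_j> and b_i = <f, φ_i>, with φ_0 = 1, φ_1 = x, φ_2 = x^2.
G =
  [2, 0, 2/3]
  [0, 2/3, 0]
  [2/3, 0, 2/5],
b = (-92/15, 38/15, -68/35).
Solving gives a_0 = -114/35, a_1 = 19/5, a_2 = 4/7, so
  g(x) = 4*x^2/7 + 19*x/5 - 114/35.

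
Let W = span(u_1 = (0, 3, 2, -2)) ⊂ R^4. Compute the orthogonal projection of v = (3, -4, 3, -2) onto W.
proj_W(v) = (0, -6/17, -4/17, 4/17)

Set up U = [u_1 | ... | u_1] ∈ R^(4×1). The projector onto W = col(U) is P = U (U^T U)^(-1) U^T.
Compute U^T U =
  [17],
and U^T v = (-2).
Solve U^T U · c = U^T v for the coefficients: c = (-2/17). The projection is proj_W(v) = U c.
Check: (v - proj_W(v)) · u_1 = 0  (should be 0).
Result: proj_W(v) = (0, -6/17, -4/17, 4/17).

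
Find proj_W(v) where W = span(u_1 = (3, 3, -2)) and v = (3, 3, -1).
proj_W(v) = (30/11, 30/11, -20/11)

Set up U = [u_1 | ... | u_1] ∈ R^(3×1). The projector onto W = col(U) is P = U (U^T U)^(-1) U^T.
Compute U^T U =
  [22],
and U^T v = (20).
Solve U^T U · c = U^T v for the coefficients: c = (10/11). The projection is proj_W(v) = U c.
Check: (v - proj_W(v)) · u_1 = 0  (should be 0).
Result: proj_W(v) = (30/11, 30/11, -20/11).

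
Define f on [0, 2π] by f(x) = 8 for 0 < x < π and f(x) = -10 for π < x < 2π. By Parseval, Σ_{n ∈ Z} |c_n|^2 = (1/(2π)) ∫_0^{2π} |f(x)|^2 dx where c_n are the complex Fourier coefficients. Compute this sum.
Σ |c_n|^2 = 82

Parseval equates the L^2 energy of f (normalised by 1/(2π)) with the ℓ^2 sum of its Fourier coefficients: (1/(2π)) ∫_0^{2π} |f|^2 = Σ |c_n|^2.
Compute the left side: (1/(2π)) [∫_0^π 8^2 dx + ∫_π^{2π} (-10)^2 dx] = (1/(2π)) · (64π + 100π) = (64 + 100)/2 = 82.
So Σ_{n ∈ Z} |c_n|^2 = 82.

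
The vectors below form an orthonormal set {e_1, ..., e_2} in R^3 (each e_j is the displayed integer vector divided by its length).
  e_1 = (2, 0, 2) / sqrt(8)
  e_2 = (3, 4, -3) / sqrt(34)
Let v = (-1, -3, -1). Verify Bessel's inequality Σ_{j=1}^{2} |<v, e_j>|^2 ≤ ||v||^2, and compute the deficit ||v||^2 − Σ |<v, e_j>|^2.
Σ |<v, e_j>|^2 = 106/17; ||v||^2 = 11; deficit = 81/17

Write each e_j = u_j / sqrt(<u_j, u_j>) where u_j is the displayed integer vector. Then <v, e_j> = <v, u_j> / sqrt(<u_j, u_j>), so |<v, e_j>|^2 = <v, u_j>^2 / <u_j, u_j>.
Coefficients: <v, e_1> = -4/sqrt(8), <v, e_2> = -12/sqrt(34).
Square and sum: Σ |<v, e_j>|^2 = 106/17.
Compute ||v||^2 = v·v = 11.
Deficit = 11 − 106/17 = 81/17 ≥ 0, confirming Bessel's inequality. (The deficit equals ||v − Σ <v,e_j> e_j||^2, the squared distance from v to span{e_j}.)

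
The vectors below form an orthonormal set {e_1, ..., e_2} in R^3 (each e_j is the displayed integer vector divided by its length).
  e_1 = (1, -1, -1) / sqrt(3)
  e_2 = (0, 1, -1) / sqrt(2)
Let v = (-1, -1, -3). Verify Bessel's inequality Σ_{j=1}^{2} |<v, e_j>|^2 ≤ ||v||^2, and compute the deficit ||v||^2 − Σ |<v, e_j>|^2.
Σ |<v, e_j>|^2 = 5; ||v||^2 = 11; deficit = 6

Write each e_j = u_j / sqrt(<u_j, u_j>) where u_j is the displayed integer vector. Then <v, e_j> = <v, u_j> / sqrt(<u_j, u_j>), so |<v, e_j>|^2 = <v, u_j>^2 / <u_j, u_j>.
Coefficients: <v, e_1> = 3/sqrt(3), <v, e_2> = 2/sqrt(2).
Square and sum: Σ |<v, e_j>|^2 = 5.
Compute ||v||^2 = v·v = 11.
Deficit = 11 − 5 = 6 ≥ 0, confirming Bessel's inequality. (The deficit equals ||v − Σ <v,e_j> e_j||^2, the squared distance from v to span{e_j}.)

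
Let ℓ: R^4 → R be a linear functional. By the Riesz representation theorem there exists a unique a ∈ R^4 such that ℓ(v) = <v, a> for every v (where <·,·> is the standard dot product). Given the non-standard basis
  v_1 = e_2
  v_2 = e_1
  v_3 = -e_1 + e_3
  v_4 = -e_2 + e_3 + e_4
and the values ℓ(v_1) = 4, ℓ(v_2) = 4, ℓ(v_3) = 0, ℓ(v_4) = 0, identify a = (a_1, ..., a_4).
a = (4, 4, 4, 0)

Write a = (a_1, ..., a_4) in the standard basis. For each basis vector v_i, ℓ(v_i) = <v_i, a> is a linear equation in the a_j's. Collect the n equations into a matrix system V a = ℓ, where row i of V is v_i (expressed in the standard basis). Since V is invertible (lower-triangular with 1s on the diagonal, up to permutation), solve by back-substitution:
  V =
[[0, 1, 0, 0],
 [1, 0, 0, 0],
 [-1, 0, 1, 0],
 [0, -1, 1, 1]]
  V a = (4, 4, 0, 0)
Solving gives a = (4, 4, 4, 0).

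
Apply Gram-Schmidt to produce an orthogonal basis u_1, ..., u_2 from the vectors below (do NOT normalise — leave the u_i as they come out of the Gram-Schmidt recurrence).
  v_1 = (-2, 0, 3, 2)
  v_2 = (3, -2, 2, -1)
Orthogonal basis:
  u_1 = (-2, 0, 3, 2)
  u_2 = (47/17, -2, 40/17, -13/17)

Apply the Gram-Schmidt recurrence
  u_1 = v_1
  u_i = v_i − Σ_{j<i} ((v_i · u_j) / (u_j · u_j)) · u_j.

Step by step this gives:
  u_1 = (-2, 0, 3, 2)
  u_2 = (47/17, -2, 40/17, -13/17)

Orthogonality check:
  u_2 · u_1 = 0 (should be 0)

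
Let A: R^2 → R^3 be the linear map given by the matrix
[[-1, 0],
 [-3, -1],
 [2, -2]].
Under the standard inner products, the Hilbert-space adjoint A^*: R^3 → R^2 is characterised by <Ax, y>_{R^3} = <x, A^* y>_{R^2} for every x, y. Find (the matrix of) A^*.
A^* = A^T =
[[-1, -3, 2],
 [0, -1, -2]]

For real matrices with standard dot products, the defining identity <Ax, y> = <x, A^* y> gives (Ax)^T y = x^T (A^*) y, i.e. x^T A^T y = x^T (A^*) y. Since this holds for all x, y, we must have A^* = A^T. Therefore
A^* =
[[-1, -3, 2],
 [0, -1, -2]].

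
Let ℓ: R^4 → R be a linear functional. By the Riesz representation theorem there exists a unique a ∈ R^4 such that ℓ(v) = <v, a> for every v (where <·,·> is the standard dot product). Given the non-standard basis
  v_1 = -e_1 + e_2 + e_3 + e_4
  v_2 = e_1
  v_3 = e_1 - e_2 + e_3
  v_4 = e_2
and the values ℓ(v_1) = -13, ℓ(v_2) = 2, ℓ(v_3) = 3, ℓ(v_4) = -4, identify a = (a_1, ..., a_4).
a = (2, -4, -3, -4)

Write a = (a_1, ..., a_4) in the standard basis. For each basis vector v_i, ℓ(v_i) = <v_i, a> is a linear equation in the a_j's. Collect the n equations into a matrix system V a = ℓ, where row i of V is v_i (expressed in the standard basis). Since V is invertible (lower-triangular with 1s on the diagonal, up to permutation), solve by back-substitution:
  V =
[[-1, 1, 1, 1],
 [1, 0, 0, 0],
 [1, -1, 1, 0],
 [0, 1, 0, 0]]
  V a = (-13, 2, 3, -4)
Solving gives a = (2, -4, -3, -4).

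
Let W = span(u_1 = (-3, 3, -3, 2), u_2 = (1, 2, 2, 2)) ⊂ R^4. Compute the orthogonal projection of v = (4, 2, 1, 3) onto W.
proj_W(v) = (332/201, 833/402, 1163/402, 148/67)

Set up U = [u_1 | ... | u_2] ∈ R^(4×2). The projector onto W = col(U) is P = U (U^T U)^(-1) U^T.
Compute U^T U =
  [31, 1]
  [1, 13],
and U^T v = (-3, 16).
Solve U^T U · c = U^T v for the coefficients: c = (-55/402, 499/402). The projection is proj_W(v) = U c.
Check: (v - proj_W(v)) · u_1 = 0  (should be 0).
Check: (v - proj_W(v)) · u_2 = 0  (should be 0).
Result: proj_W(v) = (332/201, 833/402, 1163/402, 148/67).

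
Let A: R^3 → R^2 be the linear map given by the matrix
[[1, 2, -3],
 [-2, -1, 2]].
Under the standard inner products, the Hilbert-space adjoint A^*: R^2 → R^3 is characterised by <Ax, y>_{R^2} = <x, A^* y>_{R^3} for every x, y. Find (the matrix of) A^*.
A^* = A^T =
[[1, -2],
 [2, -1],
 [-3, 2]]

For real matrices with standard dot products, the defining identity <Ax, y> = <x, A^* y> gives (Ax)^T y = x^T (A^*) y, i.e. x^T A^T y = x^T (A^*) y. Since this holds for all x, y, we must have A^* = A^T. Therefore
A^* =
[[1, -2],
 [2, -1],
 [-3, 2]].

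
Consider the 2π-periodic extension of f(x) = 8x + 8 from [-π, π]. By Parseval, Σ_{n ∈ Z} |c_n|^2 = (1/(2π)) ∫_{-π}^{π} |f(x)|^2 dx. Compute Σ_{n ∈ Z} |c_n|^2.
Σ |c_n|^2 = 64π^2/3 + 64

Expand and integrate term by term over [-π, π]:
  ∫ (8x)^2 dx = 64·(2π^3/3); ∫ 2·8·(8)·x dx = 0 (odd integrand); ∫ 8^2 dx = 64·2π.
So (1/(2π)) ∫_{-π}^{π} (8x + 8)^2 dx = 64π^2/3 + 64 = 64π^2/3 + 64.
Parseval ⇒ Σ |c_n|^2 = 64π^2/3 + 64.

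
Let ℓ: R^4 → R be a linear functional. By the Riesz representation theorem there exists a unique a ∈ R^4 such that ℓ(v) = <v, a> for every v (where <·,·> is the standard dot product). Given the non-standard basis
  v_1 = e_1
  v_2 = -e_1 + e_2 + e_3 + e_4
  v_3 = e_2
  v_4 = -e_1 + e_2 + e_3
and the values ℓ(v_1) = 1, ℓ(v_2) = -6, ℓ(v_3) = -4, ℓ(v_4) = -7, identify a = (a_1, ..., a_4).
a = (1, -4, -2, 1)

Write a = (a_1, ..., a_4) in the standard basis. For each basis vector v_i, ℓ(v_i) = <v_i, a> is a linear equation in the a_j's. Collect the n equations into a matrix system V a = ℓ, where row i of V is v_i (expressed in the standard basis). Since V is invertible (lower-triangular with 1s on the diagonal, up to permutation), solve by back-substitution:
  V =
[[1, 0, 0, 0],
 [-1, 1, 1, 1],
 [0, 1, 0, 0],
 [-1, 1, 1, 0]]
  V a = (1, -6, -4, -7)
Solving gives a = (1, -4, -2, 1).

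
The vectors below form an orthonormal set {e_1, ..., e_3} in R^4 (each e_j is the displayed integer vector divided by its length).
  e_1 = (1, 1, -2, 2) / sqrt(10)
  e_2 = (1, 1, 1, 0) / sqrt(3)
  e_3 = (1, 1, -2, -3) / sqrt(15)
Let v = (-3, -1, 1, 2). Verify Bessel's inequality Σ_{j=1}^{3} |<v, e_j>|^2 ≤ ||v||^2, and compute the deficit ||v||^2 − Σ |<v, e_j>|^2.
Σ |<v, e_j>|^2 = 13; ||v||^2 = 15; deficit = 2

Write each e_j = u_j / sqrt(<u_j, u_j>) where u_j is the displayed integer vector. Then <v, e_j> = <v, u_j> / sqrt(<u_j, u_j>), so |<v, e_j>|^2 = <v, u_j>^2 / <u_j, u_j>.
Coefficients: <v, e_1> = -2/sqrt(10), <v, e_2> = -3/sqrt(3), <v, e_3> = -12/sqrt(15).
Square and sum: Σ |<v, e_j>|^2 = 13.
Compute ||v||^2 = v·v = 15.
Deficit = 15 − 13 = 2 ≥ 0, confirming Bessel's inequality. (The deficit equals ||v − Σ <v,e_j> e_j||^2, the squared distance from v to span{e_j}.)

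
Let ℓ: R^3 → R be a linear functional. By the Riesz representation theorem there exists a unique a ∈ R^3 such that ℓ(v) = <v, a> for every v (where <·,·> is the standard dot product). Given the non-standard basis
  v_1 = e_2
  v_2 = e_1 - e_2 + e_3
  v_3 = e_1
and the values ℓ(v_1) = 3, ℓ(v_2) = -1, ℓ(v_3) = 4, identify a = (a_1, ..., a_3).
a = (4, 3, -2)

Write a = (a_1, ..., a_3) in the standard basis. For each basis vector v_i, ℓ(v_i) = <v_i, a> is a linear equation in the a_j's. Collect the n equations into a matrix system V a = ℓ, where row i of V is v_i (expressed in the standard basis). Since V is invertible (lower-triangular with 1s on the diagonal, up to permutation), solve by back-substitution:
  V =
[[0, 1, 0],
 [1, -1, 1],
 [1, 0, 0]]
  V a = (3, -1, 4)
Solving gives a = (4, 3, -2).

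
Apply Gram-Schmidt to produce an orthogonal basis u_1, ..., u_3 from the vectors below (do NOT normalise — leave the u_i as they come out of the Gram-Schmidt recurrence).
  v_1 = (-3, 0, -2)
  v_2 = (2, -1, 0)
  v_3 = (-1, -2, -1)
Orthogonal basis:
  u_1 = (-3, 0, -2)
  u_2 = (8/13, -1, -12/13)
  u_3 = (-14/29, -28/29, 21/29)

Apply the Gram-Schmidt recurrence
  u_1 = v_1
  u_i = v_i − Σ_{j<i} ((v_i · u_j) / (u_j · u_j)) · u_j.

Step by step this gives:
  u_1 = (-3, 0, -2)
  u_2 = (8/13, -1, -12/13)
  u_3 = (-14/29, -28/29, 21/29)

Orthogonality check:
  u_2 · u_1 = 0 (should be 0)
  u_3 · u_1 = 0 (should be 0)
  u_3 · u_2 = 0 (should be 0)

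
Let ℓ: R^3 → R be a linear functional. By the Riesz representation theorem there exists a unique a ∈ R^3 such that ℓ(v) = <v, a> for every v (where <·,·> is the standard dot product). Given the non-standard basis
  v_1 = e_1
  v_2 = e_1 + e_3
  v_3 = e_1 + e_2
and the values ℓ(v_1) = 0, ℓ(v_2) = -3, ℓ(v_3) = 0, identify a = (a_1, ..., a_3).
a = (0, 0, -3)

Write a = (a_1, ..., a_3) in the standard basis. For each basis vector v_i, ℓ(v_i) = <v_i, a> is a linear equation in the a_j's. Collect the n equations into a matrix system V a = ℓ, where row i of V is v_i (expressed in the standard basis). Since V is invertible (lower-triangular with 1s on the diagonal, up to permutation), solve by back-substitution:
  V =
[[1, 0, 0],
 [1, 0, 1],
 [1, 1, 0]]
  V a = (0, -3, 0)
Solving gives a = (0, 0, -3).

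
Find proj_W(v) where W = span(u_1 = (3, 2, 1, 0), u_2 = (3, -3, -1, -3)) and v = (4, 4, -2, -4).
proj_W(v) = (477/97, 118/97, 79/97, -120/97)

Set up U = [u_1 | ... | u_2] ∈ R^(4×2). The projector onto W = col(U) is P = U (U^T U)^(-1) U^T.
Compute U^T U =
  [14, 2]
  [2, 28],
and U^T v = (18, 14).
Solve U^T U · c = U^T v for the coefficients: c = (119/97, 40/97). The projection is proj_W(v) = U c.
Check: (v - proj_W(v)) · u_1 = 0  (should be 0).
Check: (v - proj_W(v)) · u_2 = 0  (should be 0).
Result: proj_W(v) = (477/97, 118/97, 79/97, -120/97).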